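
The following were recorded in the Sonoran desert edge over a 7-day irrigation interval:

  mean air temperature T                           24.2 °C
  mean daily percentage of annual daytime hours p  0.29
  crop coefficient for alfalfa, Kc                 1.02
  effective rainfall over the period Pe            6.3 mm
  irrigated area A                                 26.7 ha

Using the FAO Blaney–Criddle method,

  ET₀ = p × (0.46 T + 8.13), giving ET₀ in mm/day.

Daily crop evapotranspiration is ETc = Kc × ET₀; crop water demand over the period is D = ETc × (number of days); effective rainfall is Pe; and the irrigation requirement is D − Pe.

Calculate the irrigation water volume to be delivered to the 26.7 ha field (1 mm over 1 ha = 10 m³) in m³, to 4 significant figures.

ET₀ = 0.29 × (0.46 × 24.2 + 8.13) = 0.29 × 19.262 = 5.5860 mm/d
ETc = Kc × ET₀ = 1.02 × 5.5860 = 5.6977 mm/d
Crop demand D = ETc × 7 d = 5.6977 × 7 = 39.884 mm
D − Pe = 39.884 − 6.3 = 33.584 mm
Volume = 33.584 mm × 26.7 ha × 10 = 8966.9 m³

8967 m³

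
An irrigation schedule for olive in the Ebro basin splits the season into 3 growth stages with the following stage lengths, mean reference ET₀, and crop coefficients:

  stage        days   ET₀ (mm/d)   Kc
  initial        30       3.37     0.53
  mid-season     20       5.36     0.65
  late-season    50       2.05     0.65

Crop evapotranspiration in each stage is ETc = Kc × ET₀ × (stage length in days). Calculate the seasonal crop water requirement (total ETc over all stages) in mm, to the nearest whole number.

initial: 0.53 × 3.37 × 30 = 53.58 mm
mid-season: 0.65 × 5.36 × 20 = 69.68 mm
late-season: 0.65 × 2.05 × 50 = 66.63 mm
Seasonal total = 189.89 mm

190 mm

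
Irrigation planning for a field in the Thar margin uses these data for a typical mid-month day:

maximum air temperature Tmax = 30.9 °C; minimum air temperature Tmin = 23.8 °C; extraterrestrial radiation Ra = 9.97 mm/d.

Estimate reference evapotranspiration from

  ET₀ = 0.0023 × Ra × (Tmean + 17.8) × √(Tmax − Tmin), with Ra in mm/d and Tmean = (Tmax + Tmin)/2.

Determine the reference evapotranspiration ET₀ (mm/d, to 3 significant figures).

Tmean = (30.9 + 23.8)/2 = 27.35 °C
ET₀ = 0.0023 × 9.97 × (27.35 + 17.8) × √7.1 = 0.0023 × 9.97 × 45.15 × 2.6646 = 2.7588 mm/d

2.76 mm/d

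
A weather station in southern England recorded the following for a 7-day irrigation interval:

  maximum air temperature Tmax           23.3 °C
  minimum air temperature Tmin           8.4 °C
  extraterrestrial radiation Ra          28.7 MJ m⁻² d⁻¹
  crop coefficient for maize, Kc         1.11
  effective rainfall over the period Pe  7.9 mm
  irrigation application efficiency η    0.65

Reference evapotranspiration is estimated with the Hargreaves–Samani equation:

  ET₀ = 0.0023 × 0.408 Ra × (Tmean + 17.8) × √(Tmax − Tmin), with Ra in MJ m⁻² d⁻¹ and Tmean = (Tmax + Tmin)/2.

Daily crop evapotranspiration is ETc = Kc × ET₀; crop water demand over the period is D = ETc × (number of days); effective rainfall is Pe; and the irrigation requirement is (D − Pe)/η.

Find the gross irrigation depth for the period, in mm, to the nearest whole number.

30 mm

Tmean = (23.3 + 8.4)/2 = 15.85 °C
0.408 Ra = 0.408 × 28.7 = 11.7096 mm/d equivalent
ET₀ = 0.0023 × 11.7096 × (15.85 + 17.8) × √14.9 = 0.0023 × 11.7096 × 33.65 × 3.8601 = 3.4983 mm/d
ETc = Kc × ET₀ = 1.11 × 3.4983 = 3.8831 mm/d
Crop demand D = ETc × 7 d = 3.8831 × 7 = 27.182 mm
D − Pe = 27.182 − 7.9 = 19.282 mm
Gross irrigation = 19.282 / 0.65 = 29.665 mm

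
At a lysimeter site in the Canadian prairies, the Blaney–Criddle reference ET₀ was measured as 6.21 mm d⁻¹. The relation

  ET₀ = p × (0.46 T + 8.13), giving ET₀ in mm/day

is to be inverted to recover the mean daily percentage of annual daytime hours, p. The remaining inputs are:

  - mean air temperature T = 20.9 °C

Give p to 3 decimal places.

0.350

p = ET₀ / (0.46 T + 8.13) = 6.21 / (0.46 × 20.9 + 8.13) = 6.21 / 17.744 = 0.3500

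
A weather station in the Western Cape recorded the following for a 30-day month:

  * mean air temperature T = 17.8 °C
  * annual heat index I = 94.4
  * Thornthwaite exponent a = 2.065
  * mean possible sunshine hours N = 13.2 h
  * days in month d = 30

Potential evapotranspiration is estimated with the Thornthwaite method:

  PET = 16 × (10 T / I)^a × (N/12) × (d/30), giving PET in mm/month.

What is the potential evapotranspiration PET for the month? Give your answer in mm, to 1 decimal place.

10T/I = 10 × 17.8 / 94.4 = 1.8856
(10T/I)^a = 1.8856^2.065 = 3.7051
Uncorrected PET = 16 × 3.7051 = 59.282 mm
Correction = (N/12)(d/30) = (13.2/12)(30/30) = 1.1000
PET = 59.282 × 1.1000 = 65.210 mm/month

65.2 mm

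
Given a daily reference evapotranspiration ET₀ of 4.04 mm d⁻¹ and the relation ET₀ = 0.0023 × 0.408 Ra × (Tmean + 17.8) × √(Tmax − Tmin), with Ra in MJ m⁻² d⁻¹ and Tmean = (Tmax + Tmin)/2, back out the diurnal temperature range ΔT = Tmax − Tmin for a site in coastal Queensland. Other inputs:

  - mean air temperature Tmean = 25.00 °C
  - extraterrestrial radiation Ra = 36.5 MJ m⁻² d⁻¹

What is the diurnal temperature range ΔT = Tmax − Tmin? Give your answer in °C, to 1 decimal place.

7.6 °C

√ΔT = ET₀ / [0.0023 × 0.408 × Ra × (Tmean+17.8)] = 4.04 / (0.0023 × 14.8920 × 42.80) = 2.7559
ΔT = 2.7559² = 7.595 °C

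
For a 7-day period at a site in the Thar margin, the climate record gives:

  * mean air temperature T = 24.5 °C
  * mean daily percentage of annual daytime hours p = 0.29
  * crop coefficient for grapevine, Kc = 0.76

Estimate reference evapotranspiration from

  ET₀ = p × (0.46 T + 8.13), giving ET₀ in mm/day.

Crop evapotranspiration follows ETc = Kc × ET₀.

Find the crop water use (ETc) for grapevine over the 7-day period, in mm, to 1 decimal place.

29.9 mm

ET₀ = 0.29 × (0.46 × 24.5 + 8.13) = 0.29 × 19.400 = 5.6260 mm/d
ETc = Kc × ET₀ = 0.76 × 5.6260 = 4.2758 mm/d
Over 7 days: 4.2758 × 7 = 29.931 mm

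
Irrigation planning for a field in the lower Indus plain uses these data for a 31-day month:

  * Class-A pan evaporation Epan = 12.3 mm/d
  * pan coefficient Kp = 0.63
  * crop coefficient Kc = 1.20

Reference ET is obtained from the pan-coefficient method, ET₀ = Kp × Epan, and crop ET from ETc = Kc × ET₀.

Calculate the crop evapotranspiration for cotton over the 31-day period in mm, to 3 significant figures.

288 mm

ET₀ = 0.63 × 12.3 = 7.7490 mm/d
ETc = Kc × ET₀ = 1.20 × 7.7490 = 9.2988 mm/d
Over 31 days: 9.2988 × 31 = 288.263 mm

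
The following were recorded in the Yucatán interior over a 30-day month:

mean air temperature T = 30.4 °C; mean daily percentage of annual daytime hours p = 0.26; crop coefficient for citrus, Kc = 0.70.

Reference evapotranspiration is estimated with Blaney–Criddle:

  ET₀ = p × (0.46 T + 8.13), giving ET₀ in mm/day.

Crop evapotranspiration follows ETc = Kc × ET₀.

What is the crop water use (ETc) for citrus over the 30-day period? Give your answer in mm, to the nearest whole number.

ET₀ = 0.26 × (0.46 × 30.4 + 8.13) = 0.26 × 22.114 = 5.7496 mm/d
ETc = Kc × ET₀ = 0.70 × 5.7496 = 4.0247 mm/d
Over 30 days: 4.0247 × 30 = 120.741 mm

121 mm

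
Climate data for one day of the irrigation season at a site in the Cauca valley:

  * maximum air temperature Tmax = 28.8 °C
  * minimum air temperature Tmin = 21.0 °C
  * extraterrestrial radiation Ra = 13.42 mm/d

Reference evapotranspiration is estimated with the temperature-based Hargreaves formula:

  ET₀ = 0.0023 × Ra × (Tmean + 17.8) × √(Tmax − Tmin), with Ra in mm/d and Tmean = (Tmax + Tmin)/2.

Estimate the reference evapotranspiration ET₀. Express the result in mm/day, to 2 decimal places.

Tmean = (28.8 + 21.0)/2 = 24.90 °C
ET₀ = 0.0023 × 13.42 × (24.90 + 17.8) × √7.8 = 0.0023 × 13.42 × 42.70 × 2.7928 = 3.6808 mm/d

3.68 mm/day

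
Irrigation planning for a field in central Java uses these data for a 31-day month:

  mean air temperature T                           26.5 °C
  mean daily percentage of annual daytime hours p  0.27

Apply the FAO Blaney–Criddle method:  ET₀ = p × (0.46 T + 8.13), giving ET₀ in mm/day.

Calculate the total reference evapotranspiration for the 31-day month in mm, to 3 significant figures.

170 mm

ET₀ = 0.27 × (0.46 × 26.5 + 8.13) = 0.27 × 20.320 = 5.4864 mm/d
Monthly total = 5.4864 × 31 = 170.078 mm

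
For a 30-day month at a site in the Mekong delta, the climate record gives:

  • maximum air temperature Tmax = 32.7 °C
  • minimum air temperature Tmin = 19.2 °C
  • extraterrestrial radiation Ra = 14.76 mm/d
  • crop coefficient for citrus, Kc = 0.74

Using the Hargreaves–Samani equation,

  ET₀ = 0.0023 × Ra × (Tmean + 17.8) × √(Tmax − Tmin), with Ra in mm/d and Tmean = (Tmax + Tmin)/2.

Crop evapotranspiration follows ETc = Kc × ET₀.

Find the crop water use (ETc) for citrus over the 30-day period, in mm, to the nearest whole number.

Tmean = (32.7 + 19.2)/2 = 25.95 °C
ET₀ = 0.0023 × 14.76 × (25.95 + 17.8) × √13.5 = 0.0023 × 14.76 × 43.75 × 3.6742 = 5.4570 mm/d
ETc = Kc × ET₀ = 0.74 × 5.4570 = 4.0382 mm/d
Over 30 days: 4.0382 × 30 = 121.146 mm

121 mm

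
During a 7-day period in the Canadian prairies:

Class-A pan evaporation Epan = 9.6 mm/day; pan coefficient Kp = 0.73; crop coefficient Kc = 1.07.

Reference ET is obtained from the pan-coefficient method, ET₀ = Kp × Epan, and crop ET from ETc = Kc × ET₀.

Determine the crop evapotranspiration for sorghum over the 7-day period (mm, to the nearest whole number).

52 mm

ET₀ = 0.73 × 9.6 = 7.0080 mm/d
ETc = Kc × ET₀ = 1.07 × 7.0080 = 7.4986 mm/d
Over 7 days: 7.4986 × 7 = 52.490 mm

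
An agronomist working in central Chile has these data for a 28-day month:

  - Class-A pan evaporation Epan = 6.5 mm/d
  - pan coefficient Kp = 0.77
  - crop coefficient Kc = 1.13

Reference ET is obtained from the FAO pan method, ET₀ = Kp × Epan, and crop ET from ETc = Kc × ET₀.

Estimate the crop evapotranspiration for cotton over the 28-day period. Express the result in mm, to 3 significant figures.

158 mm

ET₀ = 0.77 × 6.5 = 5.0050 mm/d
ETc = Kc × ET₀ = 1.13 × 5.0050 = 5.6557 mm/d
Over 28 days: 5.6557 × 28 = 158.360 mm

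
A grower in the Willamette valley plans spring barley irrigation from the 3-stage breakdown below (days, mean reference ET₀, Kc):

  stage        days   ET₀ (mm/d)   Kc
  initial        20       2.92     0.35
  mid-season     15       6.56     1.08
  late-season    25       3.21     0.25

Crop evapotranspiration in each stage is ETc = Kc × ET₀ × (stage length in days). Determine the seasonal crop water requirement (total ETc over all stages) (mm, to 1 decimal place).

146.8 mm

initial: 0.35 × 2.92 × 20 = 20.44 mm
mid-season: 1.08 × 6.56 × 15 = 106.27 mm
late-season: 0.25 × 3.21 × 25 = 20.06 mm
Seasonal total = 146.77 mm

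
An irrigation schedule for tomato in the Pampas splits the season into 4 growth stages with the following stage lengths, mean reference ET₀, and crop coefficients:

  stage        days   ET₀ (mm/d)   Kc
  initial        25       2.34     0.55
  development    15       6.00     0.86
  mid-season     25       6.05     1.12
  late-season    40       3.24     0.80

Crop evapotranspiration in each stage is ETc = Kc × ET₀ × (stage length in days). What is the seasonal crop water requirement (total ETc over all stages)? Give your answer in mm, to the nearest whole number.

initial: 0.55 × 2.34 × 25 = 32.18 mm
development: 0.86 × 6.00 × 15 = 77.40 mm
mid-season: 1.12 × 6.05 × 25 = 169.40 mm
late-season: 0.80 × 3.24 × 40 = 103.68 mm
Seasonal total = 382.66 mm

383 mm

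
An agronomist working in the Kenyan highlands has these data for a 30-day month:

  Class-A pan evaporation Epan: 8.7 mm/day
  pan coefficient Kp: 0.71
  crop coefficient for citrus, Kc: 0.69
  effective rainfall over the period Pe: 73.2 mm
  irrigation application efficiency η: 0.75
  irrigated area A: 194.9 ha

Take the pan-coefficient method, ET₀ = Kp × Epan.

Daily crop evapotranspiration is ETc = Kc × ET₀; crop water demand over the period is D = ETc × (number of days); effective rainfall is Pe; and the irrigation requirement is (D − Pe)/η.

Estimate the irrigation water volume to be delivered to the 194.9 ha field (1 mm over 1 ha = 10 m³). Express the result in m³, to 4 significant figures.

ET₀ = 0.71 × 8.7 = 6.1770 mm/d
ETc = Kc × ET₀ = 0.69 × 6.1770 = 4.2621 mm/d
Crop demand D = ETc × 30 d = 4.2621 × 30 = 127.863 mm
D − Pe = 127.863 − 73.2 = 54.663 mm
Gross irrigation = 54.663 / 0.75 = 72.884 mm
Volume = 72.884 mm × 194.9 ha × 10 = 142050.9 m³

142100 m³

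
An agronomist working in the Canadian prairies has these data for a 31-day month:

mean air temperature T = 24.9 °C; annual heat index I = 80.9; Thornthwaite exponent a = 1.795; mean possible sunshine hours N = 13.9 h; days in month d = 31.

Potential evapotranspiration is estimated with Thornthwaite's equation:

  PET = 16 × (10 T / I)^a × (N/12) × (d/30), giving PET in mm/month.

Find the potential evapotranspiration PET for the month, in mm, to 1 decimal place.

10T/I = 10 × 24.9 / 80.9 = 3.0779
(10T/I)^a = 3.0779^1.795 = 7.5234
Uncorrected PET = 16 × 7.5234 = 120.374 mm
Correction = (N/12)(d/30) = (13.9/12)(31/30) = 1.1969
PET = 120.374 × 1.1969 = 144.076 mm/month

144.1 mm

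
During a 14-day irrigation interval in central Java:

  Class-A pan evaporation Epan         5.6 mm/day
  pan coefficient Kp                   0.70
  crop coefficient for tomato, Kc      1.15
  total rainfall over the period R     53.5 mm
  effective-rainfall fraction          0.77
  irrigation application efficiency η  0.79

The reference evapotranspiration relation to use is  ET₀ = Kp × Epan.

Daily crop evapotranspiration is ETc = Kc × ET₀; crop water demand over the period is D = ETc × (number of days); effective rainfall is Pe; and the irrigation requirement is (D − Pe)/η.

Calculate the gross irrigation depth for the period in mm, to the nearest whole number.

28 mm

ET₀ = 0.70 × 5.6 = 3.9200 mm/d
ETc = Kc × ET₀ = 1.15 × 3.9200 = 4.5080 mm/d
Crop demand D = ETc × 14 d = 4.5080 × 14 = 63.112 mm
Pe = 0.77 × 53.5 = 41.195 mm
D − Pe = 63.112 − 41.195 = 21.917 mm
Gross irrigation = 21.917 / 0.79 = 27.743 mm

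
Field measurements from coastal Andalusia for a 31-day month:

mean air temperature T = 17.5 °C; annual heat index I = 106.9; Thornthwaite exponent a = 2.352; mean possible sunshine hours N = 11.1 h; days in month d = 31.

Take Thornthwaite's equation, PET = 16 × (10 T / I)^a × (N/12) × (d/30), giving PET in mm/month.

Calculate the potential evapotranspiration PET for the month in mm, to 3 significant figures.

10T/I = 10 × 17.5 / 106.9 = 1.6370
(10T/I)^a = 1.6370^2.352 = 3.1874
Uncorrected PET = 16 × 3.1874 = 50.998 mm
Correction = (N/12)(d/30) = (11.1/12)(31/30) = 0.9558
PET = 50.998 × 0.9558 = 48.744 mm/month

48.7 mm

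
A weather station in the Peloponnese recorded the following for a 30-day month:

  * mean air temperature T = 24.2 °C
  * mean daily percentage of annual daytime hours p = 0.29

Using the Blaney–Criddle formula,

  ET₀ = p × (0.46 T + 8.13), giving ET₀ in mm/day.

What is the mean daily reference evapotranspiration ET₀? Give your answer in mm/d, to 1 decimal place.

ET₀ = 0.29 × (0.46 × 24.2 + 8.13) = 0.29 × 19.262 = 5.5860 mm/d

5.6 mm/d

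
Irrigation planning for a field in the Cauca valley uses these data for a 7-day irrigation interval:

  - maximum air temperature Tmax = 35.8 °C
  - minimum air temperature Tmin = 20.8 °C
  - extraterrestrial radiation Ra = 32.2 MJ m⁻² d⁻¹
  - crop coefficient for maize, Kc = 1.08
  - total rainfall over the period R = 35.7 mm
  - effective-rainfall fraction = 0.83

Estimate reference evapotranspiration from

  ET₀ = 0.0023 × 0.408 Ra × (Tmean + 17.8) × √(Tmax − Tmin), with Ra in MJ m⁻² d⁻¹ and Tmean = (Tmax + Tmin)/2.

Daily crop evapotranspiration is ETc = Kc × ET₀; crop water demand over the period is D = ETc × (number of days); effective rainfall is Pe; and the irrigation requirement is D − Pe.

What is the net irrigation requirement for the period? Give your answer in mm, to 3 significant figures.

Tmean = (35.8 + 20.8)/2 = 28.30 °C
0.408 Ra = 0.408 × 32.2 = 13.1376 mm/d equivalent
ET₀ = 0.0023 × 13.1376 × (28.30 + 17.8) × √15.0 = 0.0023 × 13.1376 × 46.10 × 3.8730 = 5.3950 mm/d
ETc = Kc × ET₀ = 1.08 × 5.3950 = 5.8266 mm/d
Crop demand D = ETc × 7 d = 5.8266 × 7 = 40.786 mm
Pe = 0.83 × 35.7 = 29.631 mm
D − Pe = 40.786 − 29.631 = 11.155 mm

11.2 mm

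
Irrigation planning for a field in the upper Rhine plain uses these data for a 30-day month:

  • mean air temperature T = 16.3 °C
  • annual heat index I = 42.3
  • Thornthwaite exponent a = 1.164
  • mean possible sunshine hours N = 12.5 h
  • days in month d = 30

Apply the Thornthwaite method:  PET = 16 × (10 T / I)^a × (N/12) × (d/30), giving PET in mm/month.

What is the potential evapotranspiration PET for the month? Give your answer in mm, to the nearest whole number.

10T/I = 10 × 16.3 / 42.3 = 3.8534
(10T/I)^a = 3.8534^1.164 = 4.8075
Uncorrected PET = 16 × 4.8075 = 76.920 mm
Correction = (N/12)(d/30) = (12.5/12)(30/30) = 1.0417
PET = 76.920 × 1.0417 = 80.128 mm/month

80 mm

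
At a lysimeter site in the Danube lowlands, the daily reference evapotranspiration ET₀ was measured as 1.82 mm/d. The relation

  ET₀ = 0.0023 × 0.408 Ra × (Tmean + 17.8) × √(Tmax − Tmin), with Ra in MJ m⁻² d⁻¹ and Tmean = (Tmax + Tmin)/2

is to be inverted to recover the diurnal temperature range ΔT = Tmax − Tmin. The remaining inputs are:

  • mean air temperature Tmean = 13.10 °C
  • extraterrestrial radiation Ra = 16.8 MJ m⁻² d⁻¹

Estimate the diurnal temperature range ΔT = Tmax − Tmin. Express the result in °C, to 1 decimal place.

14.0 °C

√ΔT = ET₀ / [0.0023 × 0.408 × Ra × (Tmean+17.8)] = 1.82 / (0.0023 × 6.8544 × 30.90) = 3.7361
ΔT = 3.7361² = 13.958 °C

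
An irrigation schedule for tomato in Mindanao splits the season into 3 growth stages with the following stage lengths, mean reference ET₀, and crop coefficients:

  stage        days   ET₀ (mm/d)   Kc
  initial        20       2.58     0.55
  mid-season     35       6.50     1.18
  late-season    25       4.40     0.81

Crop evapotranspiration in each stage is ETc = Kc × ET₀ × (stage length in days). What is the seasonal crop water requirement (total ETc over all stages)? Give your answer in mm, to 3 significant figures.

386 mm

initial: 0.55 × 2.58 × 20 = 28.38 mm
mid-season: 1.18 × 6.50 × 35 = 268.45 mm
late-season: 0.81 × 4.40 × 25 = 89.10 mm
Seasonal total = 385.93 mm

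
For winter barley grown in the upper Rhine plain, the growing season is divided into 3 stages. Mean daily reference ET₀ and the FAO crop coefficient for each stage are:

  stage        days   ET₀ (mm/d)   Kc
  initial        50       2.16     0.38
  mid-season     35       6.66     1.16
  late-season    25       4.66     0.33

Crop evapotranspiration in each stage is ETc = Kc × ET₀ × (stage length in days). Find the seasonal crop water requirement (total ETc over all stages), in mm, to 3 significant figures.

initial: 0.38 × 2.16 × 50 = 41.04 mm
mid-season: 1.16 × 6.66 × 35 = 270.40 mm
late-season: 0.33 × 4.66 × 25 = 38.45 mm
Seasonal total = 349.89 mm

350 mm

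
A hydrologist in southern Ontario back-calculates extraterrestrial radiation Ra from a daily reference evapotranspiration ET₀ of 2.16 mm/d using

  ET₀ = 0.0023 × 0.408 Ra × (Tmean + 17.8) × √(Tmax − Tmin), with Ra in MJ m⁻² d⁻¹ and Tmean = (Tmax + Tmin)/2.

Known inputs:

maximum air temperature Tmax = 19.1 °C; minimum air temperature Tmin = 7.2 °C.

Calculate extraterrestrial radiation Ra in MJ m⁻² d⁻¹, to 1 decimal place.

Tmean = (19.1+7.2)/2 = 13.15 °C; ΔT = 11.9
Ra = ET₀ / [0.0023 × 0.408 × (Tmean+17.8) × √ΔT]
   = 2.16 / (0.0023 × 0.408 × 30.95 × 3.4496) = 21.559 MJ m⁻² d⁻¹

21.6 MJ m⁻² d⁻¹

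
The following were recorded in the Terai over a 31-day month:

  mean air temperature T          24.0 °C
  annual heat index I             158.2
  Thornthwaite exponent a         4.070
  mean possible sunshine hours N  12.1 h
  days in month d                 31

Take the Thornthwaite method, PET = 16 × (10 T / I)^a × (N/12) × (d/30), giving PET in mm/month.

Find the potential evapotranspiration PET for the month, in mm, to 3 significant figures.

90.9 mm

10T/I = 10 × 24.0 / 158.2 = 1.5171
(10T/I)^a = 1.5171^4.070 = 5.4542
Uncorrected PET = 16 × 5.4542 = 87.267 mm
Correction = (N/12)(d/30) = (12.1/12)(31/30) = 1.0419
PET = 87.267 × 1.0419 = 90.923 mm/month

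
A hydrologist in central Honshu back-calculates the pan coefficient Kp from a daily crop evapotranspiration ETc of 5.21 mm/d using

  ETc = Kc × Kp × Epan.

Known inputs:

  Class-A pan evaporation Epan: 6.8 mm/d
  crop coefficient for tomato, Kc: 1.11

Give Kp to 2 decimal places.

ETc = Kc × Kp × Epan  ⇒  Kp = ETc / (Kc × Epan)
Kp = 5.21 / (1.11 × 6.8) = 5.21 / 7.548 = 0.6902

0.69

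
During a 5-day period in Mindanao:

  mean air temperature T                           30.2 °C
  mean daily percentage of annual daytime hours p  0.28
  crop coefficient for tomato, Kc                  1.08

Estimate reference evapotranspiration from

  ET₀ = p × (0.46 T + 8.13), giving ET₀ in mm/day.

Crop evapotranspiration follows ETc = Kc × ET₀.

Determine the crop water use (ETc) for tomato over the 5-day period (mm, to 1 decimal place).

33.3 mm

ET₀ = 0.28 × (0.46 × 30.2 + 8.13) = 0.28 × 22.022 = 6.1662 mm/d
ETc = Kc × ET₀ = 1.08 × 6.1662 = 6.6595 mm/d
Over 5 days: 6.6595 × 5 = 33.298 mm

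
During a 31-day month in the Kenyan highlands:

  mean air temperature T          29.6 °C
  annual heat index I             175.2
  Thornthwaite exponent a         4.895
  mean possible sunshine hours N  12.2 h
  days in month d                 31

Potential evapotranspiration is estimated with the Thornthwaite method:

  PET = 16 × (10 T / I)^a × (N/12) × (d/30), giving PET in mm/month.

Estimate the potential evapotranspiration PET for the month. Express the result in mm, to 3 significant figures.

10T/I = 10 × 29.6 / 175.2 = 1.6895
(10T/I)^a = 1.6895^4.895 = 13.0280
Uncorrected PET = 16 × 13.0280 = 208.448 mm
Correction = (N/12)(d/30) = (12.2/12)(31/30) = 1.0506
PET = 208.448 × 1.0506 = 218.995 mm/month

219 mm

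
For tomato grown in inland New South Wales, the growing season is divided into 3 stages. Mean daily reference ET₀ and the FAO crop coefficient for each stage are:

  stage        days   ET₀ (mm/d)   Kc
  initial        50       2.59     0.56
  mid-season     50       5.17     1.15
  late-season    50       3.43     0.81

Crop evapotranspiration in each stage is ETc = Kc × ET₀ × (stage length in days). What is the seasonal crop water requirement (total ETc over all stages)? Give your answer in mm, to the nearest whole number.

initial: 0.56 × 2.59 × 50 = 72.52 mm
mid-season: 1.15 × 5.17 × 50 = 297.28 mm
late-season: 0.81 × 3.43 × 50 = 138.92 mm
Seasonal total = 508.72 mm

509 mm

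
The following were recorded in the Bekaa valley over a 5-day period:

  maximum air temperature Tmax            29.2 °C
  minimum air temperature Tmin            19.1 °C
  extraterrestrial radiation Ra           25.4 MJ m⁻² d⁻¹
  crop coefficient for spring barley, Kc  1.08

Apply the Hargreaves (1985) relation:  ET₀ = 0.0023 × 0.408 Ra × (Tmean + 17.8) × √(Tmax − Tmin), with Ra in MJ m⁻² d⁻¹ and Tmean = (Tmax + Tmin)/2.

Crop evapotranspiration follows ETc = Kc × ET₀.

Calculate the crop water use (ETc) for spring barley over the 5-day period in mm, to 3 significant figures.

Tmean = (29.2 + 19.1)/2 = 24.15 °C
0.408 Ra = 0.408 × 25.4 = 10.3632 mm/d equivalent
ET₀ = 0.0023 × 10.3632 × (24.15 + 17.8) × √10.1 = 0.0023 × 10.3632 × 41.95 × 3.1780 = 3.1777 mm/d
ETc = Kc × ET₀ = 1.08 × 3.1777 = 3.4319 mm/d
Over 5 days: 3.4319 × 5 = 17.160 mm

17.2 mm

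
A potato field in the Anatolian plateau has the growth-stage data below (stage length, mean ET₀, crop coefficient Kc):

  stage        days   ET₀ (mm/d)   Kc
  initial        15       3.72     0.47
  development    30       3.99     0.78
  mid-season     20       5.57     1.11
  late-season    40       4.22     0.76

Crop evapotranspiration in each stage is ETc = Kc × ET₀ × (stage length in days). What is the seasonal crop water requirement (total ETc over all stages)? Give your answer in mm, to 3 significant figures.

372 mm

initial: 0.47 × 3.72 × 15 = 26.23 mm
development: 0.78 × 3.99 × 30 = 93.37 mm
mid-season: 1.11 × 5.57 × 20 = 123.65 mm
late-season: 0.76 × 4.22 × 40 = 128.29 mm
Seasonal total = 371.54 mm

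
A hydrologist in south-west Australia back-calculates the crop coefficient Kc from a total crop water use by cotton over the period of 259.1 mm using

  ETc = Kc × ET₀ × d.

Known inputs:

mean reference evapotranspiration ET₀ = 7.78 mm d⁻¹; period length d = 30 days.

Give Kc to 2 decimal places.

1.11

ETc = Kc × ET₀ × d  ⇒  Kc = ETc / (ET₀ × d)
Kc = 259.1 / (7.78 × 30) = 259.1 / 233.40 = 1.1101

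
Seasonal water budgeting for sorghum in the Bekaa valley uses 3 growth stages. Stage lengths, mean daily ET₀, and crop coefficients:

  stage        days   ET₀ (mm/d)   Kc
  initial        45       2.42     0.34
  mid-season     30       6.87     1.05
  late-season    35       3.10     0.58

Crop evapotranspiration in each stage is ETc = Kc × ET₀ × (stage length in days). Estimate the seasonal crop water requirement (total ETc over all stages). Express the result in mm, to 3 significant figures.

316 mm

initial: 0.34 × 2.42 × 45 = 37.03 mm
mid-season: 1.05 × 6.87 × 30 = 216.41 mm
late-season: 0.58 × 3.10 × 35 = 62.93 mm
Seasonal total = 316.37 mm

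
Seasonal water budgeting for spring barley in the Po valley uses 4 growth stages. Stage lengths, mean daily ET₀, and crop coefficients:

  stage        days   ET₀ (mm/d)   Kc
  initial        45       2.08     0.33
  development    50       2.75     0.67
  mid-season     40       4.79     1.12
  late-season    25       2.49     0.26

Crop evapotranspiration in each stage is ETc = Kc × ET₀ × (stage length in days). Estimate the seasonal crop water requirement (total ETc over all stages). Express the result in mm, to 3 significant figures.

354 mm

initial: 0.33 × 2.08 × 45 = 30.89 mm
development: 0.67 × 2.75 × 50 = 92.13 mm
mid-season: 1.12 × 4.79 × 40 = 214.59 mm
late-season: 0.26 × 2.49 × 25 = 16.19 mm
Seasonal total = 353.80 mm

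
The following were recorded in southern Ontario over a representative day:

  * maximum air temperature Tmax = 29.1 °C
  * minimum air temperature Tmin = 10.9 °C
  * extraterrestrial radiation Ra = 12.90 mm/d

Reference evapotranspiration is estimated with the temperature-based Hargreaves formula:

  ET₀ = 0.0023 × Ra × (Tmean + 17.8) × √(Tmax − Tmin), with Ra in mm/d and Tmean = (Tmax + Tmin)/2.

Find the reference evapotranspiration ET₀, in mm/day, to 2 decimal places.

4.78 mm/day

Tmean = (29.1 + 10.9)/2 = 20.00 °C
ET₀ = 0.0023 × 12.90 × (20.00 + 17.8) × √18.2 = 0.0023 × 12.90 × 37.80 × 4.2661 = 4.7845 mm/d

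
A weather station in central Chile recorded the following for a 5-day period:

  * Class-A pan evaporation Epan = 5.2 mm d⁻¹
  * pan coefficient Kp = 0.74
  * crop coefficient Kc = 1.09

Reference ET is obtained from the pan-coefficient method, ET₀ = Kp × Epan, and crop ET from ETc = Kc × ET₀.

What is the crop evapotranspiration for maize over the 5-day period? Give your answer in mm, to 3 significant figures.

21.0 mm

ET₀ = 0.74 × 5.2 = 3.8480 mm/d
ETc = Kc × ET₀ = 1.09 × 3.8480 = 4.1943 mm/d
Over 5 days: 4.1943 × 5 = 20.972 mm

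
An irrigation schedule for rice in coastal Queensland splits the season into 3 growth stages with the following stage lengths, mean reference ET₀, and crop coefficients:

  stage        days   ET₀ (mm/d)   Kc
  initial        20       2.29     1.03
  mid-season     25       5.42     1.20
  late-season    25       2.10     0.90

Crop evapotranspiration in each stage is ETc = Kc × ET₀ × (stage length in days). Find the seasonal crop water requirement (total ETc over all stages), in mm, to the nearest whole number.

initial: 1.03 × 2.29 × 20 = 47.17 mm
mid-season: 1.20 × 5.42 × 25 = 162.60 mm
late-season: 0.90 × 2.10 × 25 = 47.25 mm
Seasonal total = 257.02 mm

257 mm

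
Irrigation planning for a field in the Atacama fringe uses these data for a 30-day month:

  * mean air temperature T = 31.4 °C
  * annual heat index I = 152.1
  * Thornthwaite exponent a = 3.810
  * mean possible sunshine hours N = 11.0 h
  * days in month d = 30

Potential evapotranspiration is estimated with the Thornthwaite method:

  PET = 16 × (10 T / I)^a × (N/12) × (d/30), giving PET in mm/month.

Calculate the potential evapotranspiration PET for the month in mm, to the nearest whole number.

10T/I = 10 × 31.4 / 152.1 = 2.0644
(10T/I)^a = 2.0644^3.810 = 15.8258
Uncorrected PET = 16 × 15.8258 = 253.213 mm
Correction = (N/12)(d/30) = (11.0/12)(30/30) = 0.9167
PET = 253.213 × 0.9167 = 232.120 mm/month

232 mm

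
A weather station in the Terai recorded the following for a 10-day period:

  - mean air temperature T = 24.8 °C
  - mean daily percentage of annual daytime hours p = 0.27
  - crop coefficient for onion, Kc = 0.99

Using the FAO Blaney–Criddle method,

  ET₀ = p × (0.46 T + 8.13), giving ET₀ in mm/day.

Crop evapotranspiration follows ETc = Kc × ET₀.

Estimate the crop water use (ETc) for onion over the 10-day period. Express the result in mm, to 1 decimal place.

ET₀ = 0.27 × (0.46 × 24.8 + 8.13) = 0.27 × 19.538 = 5.2753 mm/d
ETc = Kc × ET₀ = 0.99 × 5.2753 = 5.2225 mm/d
Over 10 days: 5.2225 × 10 = 52.225 mm

52.2 mm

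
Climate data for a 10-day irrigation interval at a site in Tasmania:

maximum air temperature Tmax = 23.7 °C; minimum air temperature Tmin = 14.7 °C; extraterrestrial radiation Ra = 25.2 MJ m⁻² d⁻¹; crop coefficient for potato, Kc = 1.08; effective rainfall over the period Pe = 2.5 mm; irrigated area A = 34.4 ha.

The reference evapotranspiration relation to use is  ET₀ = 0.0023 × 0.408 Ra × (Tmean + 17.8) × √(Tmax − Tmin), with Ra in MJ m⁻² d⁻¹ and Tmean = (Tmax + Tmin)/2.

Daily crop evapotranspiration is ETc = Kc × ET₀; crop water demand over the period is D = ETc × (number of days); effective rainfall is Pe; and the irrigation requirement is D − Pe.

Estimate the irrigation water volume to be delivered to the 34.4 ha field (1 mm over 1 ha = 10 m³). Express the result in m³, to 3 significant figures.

8890 m³

Tmean = (23.7 + 14.7)/2 = 19.20 °C
0.408 Ra = 0.408 × 25.2 = 10.2816 mm/d equivalent
ET₀ = 0.0023 × 10.2816 × (19.20 + 17.8) × √9.0 = 0.0023 × 10.2816 × 37.00 × 3.0000 = 2.6249 mm/d
ETc = Kc × ET₀ = 1.08 × 2.6249 = 2.8349 mm/d
Crop demand D = ETc × 10 d = 2.8349 × 10 = 28.349 mm
D − Pe = 28.349 − 2.5 = 25.849 mm
Volume = 25.849 mm × 34.4 ha × 10 = 8892.1 m³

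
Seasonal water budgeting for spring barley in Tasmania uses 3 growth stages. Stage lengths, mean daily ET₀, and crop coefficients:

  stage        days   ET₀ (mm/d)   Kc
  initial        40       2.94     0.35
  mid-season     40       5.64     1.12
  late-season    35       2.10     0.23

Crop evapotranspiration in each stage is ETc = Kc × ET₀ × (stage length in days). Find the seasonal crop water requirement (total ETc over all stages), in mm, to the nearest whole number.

311 mm

initial: 0.35 × 2.94 × 40 = 41.16 mm
mid-season: 1.12 × 5.64 × 40 = 252.67 mm
late-season: 0.23 × 2.10 × 35 = 16.91 mm
Seasonal total = 310.74 mm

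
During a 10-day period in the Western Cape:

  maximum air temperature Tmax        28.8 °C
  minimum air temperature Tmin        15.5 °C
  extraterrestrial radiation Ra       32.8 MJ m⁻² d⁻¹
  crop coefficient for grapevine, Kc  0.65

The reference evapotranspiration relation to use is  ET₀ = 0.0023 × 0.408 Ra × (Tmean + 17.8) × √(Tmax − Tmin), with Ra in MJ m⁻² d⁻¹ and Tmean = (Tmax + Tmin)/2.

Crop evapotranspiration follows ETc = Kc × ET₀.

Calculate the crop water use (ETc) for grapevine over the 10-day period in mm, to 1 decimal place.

Tmean = (28.8 + 15.5)/2 = 22.15 °C
0.408 Ra = 0.408 × 32.8 = 13.3824 mm/d equivalent
ET₀ = 0.0023 × 13.3824 × (22.15 + 17.8) × √13.3 = 0.0023 × 13.3824 × 39.95 × 3.6469 = 4.4844 mm/d
ETc = Kc × ET₀ = 0.65 × 4.4844 = 2.9149 mm/d
Over 10 days: 2.9149 × 10 = 29.149 mm

29.1 mm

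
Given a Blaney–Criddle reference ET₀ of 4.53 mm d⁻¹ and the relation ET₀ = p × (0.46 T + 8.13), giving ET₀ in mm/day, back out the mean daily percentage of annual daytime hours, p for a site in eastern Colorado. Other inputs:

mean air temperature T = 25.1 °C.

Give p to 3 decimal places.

0.230

p = ET₀ / (0.46 T + 8.13) = 4.53 / (0.46 × 25.1 + 8.13) = 4.53 / 19.676 = 0.2302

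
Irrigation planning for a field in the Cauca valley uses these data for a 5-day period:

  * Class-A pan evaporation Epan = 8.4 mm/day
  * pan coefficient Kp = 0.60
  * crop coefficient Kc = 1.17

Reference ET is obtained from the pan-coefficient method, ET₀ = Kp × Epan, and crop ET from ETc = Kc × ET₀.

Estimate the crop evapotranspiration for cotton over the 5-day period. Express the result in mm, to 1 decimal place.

ET₀ = 0.60 × 8.4 = 5.0400 mm/d
ETc = Kc × ET₀ = 1.17 × 5.0400 = 5.8968 mm/d
Over 5 days: 5.8968 × 5 = 29.484 mm

29.5 mm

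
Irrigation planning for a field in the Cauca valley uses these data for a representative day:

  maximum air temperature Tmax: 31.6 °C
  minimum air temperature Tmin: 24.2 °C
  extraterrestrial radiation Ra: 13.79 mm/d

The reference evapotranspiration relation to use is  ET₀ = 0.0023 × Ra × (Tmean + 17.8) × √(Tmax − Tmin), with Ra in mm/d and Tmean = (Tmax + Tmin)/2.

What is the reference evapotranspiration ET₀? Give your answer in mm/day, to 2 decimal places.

3.94 mm/day

Tmean = (31.6 + 24.2)/2 = 27.90 °C
ET₀ = 0.0023 × 13.79 × (27.90 + 17.8) × √7.4 = 0.0023 × 13.79 × 45.70 × 2.7203 = 3.9430 mm/d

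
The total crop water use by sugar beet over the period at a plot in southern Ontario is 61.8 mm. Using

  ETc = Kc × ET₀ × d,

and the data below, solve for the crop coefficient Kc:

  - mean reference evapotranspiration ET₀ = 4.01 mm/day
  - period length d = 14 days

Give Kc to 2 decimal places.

ETc = Kc × ET₀ × d  ⇒  Kc = ETc / (ET₀ × d)
Kc = 61.8 / (4.01 × 14) = 61.8 / 56.14 = 1.1008

1.10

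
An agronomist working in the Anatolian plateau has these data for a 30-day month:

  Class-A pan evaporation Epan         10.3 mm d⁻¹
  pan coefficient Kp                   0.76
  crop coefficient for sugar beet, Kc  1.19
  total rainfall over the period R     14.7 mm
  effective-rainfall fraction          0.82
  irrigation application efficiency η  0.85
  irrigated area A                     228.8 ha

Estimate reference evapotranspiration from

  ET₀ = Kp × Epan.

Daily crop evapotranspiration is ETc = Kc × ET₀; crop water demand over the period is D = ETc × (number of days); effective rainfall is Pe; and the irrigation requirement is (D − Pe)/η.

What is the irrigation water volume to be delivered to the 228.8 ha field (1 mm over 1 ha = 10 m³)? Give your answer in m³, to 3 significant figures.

720000 m³

ET₀ = 0.76 × 10.3 = 7.8280 mm/d
ETc = Kc × ET₀ = 1.19 × 7.8280 = 9.3153 mm/d
Crop demand D = ETc × 30 d = 9.3153 × 30 = 279.459 mm
Pe = 0.82 × 14.7 = 12.054 mm
D − Pe = 279.459 − 12.054 = 267.405 mm
Gross irrigation = 267.405 / 0.85 = 314.594 mm
Volume = 314.594 mm × 228.8 ha × 10 = 719791.1 m³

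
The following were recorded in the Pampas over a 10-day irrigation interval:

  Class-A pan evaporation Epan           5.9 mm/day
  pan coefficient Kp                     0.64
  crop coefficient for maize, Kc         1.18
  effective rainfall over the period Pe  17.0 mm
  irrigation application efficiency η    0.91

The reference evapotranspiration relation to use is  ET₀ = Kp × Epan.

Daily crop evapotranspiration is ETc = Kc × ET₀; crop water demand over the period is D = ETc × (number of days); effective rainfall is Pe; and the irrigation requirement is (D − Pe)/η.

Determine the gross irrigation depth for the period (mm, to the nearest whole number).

30 mm

ET₀ = 0.64 × 5.9 = 3.7760 mm/d
ETc = Kc × ET₀ = 1.18 × 3.7760 = 4.4557 mm/d
Crop demand D = ETc × 10 d = 4.4557 × 10 = 44.557 mm
D − Pe = 44.557 − 17.0 = 27.557 mm
Gross irrigation = 27.557 / 0.91 = 30.282 mm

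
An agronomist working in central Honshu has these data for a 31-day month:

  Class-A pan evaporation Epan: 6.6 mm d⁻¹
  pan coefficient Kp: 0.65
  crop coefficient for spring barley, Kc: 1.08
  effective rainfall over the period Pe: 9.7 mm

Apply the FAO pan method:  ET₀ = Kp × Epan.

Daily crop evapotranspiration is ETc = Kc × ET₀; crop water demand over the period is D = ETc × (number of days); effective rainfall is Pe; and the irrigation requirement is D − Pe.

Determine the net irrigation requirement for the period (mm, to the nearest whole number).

ET₀ = 0.65 × 6.6 = 4.2900 mm/d
ETc = Kc × ET₀ = 1.08 × 4.2900 = 4.6332 mm/d
Crop demand D = ETc × 31 d = 4.6332 × 31 = 143.629 mm
D − Pe = 143.629 − 9.7 = 133.929 mm

134 mm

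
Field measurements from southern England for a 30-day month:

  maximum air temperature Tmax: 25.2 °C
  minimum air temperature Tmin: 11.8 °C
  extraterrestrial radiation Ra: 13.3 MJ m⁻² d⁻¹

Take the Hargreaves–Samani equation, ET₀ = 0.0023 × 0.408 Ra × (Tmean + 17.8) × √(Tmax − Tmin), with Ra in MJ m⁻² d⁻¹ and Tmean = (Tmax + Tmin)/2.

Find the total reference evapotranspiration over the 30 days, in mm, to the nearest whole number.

Tmean = (25.2 + 11.8)/2 = 18.50 °C
0.408 Ra = 0.408 × 13.3 = 5.4264 mm/d equivalent
ET₀ = 0.0023 × 5.4264 × (18.50 + 17.8) × √13.4 = 0.0023 × 5.4264 × 36.30 × 3.6606 = 1.6584 mm/d
Over 30 days: 1.6584 × 30 = 49.752 mm

50 mm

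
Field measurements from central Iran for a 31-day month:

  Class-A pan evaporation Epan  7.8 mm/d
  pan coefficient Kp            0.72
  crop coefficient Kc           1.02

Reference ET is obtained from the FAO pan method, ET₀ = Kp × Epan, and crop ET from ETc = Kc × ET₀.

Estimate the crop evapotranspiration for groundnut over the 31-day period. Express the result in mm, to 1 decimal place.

177.6 mm

ET₀ = 0.72 × 7.8 = 5.6160 mm/d
ETc = Kc × ET₀ = 1.02 × 5.6160 = 5.7283 mm/d
Over 31 days: 5.7283 × 31 = 177.577 mm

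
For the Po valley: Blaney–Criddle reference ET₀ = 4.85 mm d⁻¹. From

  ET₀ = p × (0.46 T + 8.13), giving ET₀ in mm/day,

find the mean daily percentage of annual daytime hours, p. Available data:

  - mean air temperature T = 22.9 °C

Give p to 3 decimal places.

p = ET₀ / (0.46 T + 8.13) = 4.85 / (0.46 × 22.9 + 8.13) = 4.85 / 18.664 = 0.2599

0.260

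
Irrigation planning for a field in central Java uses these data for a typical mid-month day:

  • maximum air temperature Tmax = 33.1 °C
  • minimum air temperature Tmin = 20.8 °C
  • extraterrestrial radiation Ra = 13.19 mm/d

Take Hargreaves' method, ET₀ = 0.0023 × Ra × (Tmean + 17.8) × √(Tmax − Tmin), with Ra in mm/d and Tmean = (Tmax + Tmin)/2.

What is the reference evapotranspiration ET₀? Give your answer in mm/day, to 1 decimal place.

Tmean = (33.1 + 20.8)/2 = 26.95 °C
ET₀ = 0.0023 × 13.19 × (26.95 + 17.8) × √12.3 = 0.0023 × 13.19 × 44.75 × 3.5071 = 4.7612 mm/d

4.8 mm/day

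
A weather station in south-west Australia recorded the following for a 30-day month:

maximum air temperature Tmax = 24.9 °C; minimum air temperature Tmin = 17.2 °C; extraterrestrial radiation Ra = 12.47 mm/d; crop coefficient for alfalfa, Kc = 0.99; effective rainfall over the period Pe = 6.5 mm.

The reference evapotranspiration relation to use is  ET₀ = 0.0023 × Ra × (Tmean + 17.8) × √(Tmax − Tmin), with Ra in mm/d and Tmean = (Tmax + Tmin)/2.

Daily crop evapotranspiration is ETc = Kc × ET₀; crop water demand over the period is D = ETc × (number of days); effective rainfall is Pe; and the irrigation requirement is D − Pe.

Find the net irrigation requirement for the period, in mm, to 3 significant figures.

Tmean = (24.9 + 17.2)/2 = 21.05 °C
ET₀ = 0.0023 × 12.47 × (21.05 + 17.8) × √7.7 = 0.0023 × 12.47 × 38.85 × 2.7749 = 3.0920 mm/d
ETc = Kc × ET₀ = 0.99 × 3.0920 = 3.0611 mm/d
Crop demand D = ETc × 30 d = 3.0611 × 30 = 91.833 mm
D − Pe = 91.833 − 6.5 = 85.333 mm

85.3 mm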